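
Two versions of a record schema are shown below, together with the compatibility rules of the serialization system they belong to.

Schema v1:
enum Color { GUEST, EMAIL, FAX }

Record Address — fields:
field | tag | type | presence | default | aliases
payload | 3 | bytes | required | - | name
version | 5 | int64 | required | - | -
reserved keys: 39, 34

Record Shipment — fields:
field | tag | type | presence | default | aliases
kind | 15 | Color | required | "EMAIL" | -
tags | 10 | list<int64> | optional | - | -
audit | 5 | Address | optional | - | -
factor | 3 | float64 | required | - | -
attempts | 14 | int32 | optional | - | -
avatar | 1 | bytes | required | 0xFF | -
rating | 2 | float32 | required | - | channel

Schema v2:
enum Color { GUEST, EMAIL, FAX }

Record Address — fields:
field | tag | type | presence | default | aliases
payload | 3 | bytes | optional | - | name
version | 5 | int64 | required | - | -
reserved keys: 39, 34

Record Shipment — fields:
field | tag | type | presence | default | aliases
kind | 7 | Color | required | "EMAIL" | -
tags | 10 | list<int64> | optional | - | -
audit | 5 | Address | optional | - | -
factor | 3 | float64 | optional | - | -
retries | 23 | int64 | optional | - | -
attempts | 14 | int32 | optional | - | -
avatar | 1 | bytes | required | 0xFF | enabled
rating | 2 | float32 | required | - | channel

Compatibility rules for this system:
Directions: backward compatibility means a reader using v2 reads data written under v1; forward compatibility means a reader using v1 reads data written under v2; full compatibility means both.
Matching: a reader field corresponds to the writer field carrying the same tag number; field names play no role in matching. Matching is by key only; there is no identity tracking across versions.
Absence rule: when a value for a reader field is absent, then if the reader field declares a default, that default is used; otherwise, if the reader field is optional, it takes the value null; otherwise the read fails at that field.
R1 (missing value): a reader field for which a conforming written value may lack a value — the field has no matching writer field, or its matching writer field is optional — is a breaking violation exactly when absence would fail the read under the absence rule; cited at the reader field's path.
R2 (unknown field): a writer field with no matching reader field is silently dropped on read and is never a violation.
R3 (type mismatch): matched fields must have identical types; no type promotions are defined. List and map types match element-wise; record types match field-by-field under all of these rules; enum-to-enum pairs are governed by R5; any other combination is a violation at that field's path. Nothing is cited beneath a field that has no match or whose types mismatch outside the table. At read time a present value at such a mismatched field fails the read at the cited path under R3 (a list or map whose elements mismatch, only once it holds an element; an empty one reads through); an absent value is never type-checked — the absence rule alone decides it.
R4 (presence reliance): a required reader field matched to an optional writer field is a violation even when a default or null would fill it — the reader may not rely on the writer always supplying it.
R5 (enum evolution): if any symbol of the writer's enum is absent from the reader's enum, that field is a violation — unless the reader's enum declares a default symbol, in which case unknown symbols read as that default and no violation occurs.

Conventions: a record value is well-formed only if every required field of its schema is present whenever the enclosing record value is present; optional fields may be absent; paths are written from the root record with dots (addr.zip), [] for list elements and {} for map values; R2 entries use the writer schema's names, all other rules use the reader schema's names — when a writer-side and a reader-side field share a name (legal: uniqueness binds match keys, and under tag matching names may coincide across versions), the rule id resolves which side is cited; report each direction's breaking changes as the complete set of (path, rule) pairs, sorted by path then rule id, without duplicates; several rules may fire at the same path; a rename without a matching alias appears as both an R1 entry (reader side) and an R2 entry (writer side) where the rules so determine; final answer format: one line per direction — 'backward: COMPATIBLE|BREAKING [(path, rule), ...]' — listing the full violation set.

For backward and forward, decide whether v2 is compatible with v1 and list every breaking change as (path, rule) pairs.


backward: COMPATIBLE []; forward: BREAKING [(audit.payload, R1), (audit.payload, R4), (factor, R1), (factor, R4)]

in Shipment below, arrows point writer -> reader
backward pass over Shipment, reader schema v2, writer schema v1:
  kind has no writer counterpart
  writer optional, list<int64> -> list<int64>: reader tags maps from writer tags
  writer optional, Address -> Address: reader audit maps from writer audit
  writer required, float64 -> float64: reader factor maps from writer factor
  retries has no writer counterpart
  writer optional, int32 -> int32: reader attempts maps from writer attempts
  writer required, bytes -> bytes: reader avatar maps from writer avatar
  writer required, float32 -> float32: reader rating maps from writer rating
  writer field kind has no reader counterpart
  writer required, bytes -> bytes: reader audit.payload maps from writer audit.payload
  writer required, int64 -> int64: reader audit.version maps from writer audit.version
  => backward verdict for Shipment: COMPATIBLE, no violations
forward pass over Shipment, reader schema v1, writer schema v2:
  kind has no writer counterpart
  writer optional, list<int64> -> list<int64>: reader tags maps from writer tags
  writer optional, Address -> Address: reader audit maps from writer audit
  writer optional, float64 -> float64: reader factor maps from writer factor
  writer optional, int32 -> int32: reader attempts maps from writer attempts
  writer required, bytes -> bytes: reader avatar maps from writer avatar
  writer required, float32 -> float32: reader rating maps from writer rating
  writer field kind has no reader counterpart
  writer field retries has no reader counterpart
  writer optional, bytes -> bytes: reader audit.payload maps from writer audit.payload
  writer required, int64 -> int64: reader audit.version maps from writer audit.version
  rule R1 violated at audit.payload
  rule R4 violated at audit.payload
  rule R1 violated at factor
  rule R4 violated at factor
  => forward: BREAKING (4)


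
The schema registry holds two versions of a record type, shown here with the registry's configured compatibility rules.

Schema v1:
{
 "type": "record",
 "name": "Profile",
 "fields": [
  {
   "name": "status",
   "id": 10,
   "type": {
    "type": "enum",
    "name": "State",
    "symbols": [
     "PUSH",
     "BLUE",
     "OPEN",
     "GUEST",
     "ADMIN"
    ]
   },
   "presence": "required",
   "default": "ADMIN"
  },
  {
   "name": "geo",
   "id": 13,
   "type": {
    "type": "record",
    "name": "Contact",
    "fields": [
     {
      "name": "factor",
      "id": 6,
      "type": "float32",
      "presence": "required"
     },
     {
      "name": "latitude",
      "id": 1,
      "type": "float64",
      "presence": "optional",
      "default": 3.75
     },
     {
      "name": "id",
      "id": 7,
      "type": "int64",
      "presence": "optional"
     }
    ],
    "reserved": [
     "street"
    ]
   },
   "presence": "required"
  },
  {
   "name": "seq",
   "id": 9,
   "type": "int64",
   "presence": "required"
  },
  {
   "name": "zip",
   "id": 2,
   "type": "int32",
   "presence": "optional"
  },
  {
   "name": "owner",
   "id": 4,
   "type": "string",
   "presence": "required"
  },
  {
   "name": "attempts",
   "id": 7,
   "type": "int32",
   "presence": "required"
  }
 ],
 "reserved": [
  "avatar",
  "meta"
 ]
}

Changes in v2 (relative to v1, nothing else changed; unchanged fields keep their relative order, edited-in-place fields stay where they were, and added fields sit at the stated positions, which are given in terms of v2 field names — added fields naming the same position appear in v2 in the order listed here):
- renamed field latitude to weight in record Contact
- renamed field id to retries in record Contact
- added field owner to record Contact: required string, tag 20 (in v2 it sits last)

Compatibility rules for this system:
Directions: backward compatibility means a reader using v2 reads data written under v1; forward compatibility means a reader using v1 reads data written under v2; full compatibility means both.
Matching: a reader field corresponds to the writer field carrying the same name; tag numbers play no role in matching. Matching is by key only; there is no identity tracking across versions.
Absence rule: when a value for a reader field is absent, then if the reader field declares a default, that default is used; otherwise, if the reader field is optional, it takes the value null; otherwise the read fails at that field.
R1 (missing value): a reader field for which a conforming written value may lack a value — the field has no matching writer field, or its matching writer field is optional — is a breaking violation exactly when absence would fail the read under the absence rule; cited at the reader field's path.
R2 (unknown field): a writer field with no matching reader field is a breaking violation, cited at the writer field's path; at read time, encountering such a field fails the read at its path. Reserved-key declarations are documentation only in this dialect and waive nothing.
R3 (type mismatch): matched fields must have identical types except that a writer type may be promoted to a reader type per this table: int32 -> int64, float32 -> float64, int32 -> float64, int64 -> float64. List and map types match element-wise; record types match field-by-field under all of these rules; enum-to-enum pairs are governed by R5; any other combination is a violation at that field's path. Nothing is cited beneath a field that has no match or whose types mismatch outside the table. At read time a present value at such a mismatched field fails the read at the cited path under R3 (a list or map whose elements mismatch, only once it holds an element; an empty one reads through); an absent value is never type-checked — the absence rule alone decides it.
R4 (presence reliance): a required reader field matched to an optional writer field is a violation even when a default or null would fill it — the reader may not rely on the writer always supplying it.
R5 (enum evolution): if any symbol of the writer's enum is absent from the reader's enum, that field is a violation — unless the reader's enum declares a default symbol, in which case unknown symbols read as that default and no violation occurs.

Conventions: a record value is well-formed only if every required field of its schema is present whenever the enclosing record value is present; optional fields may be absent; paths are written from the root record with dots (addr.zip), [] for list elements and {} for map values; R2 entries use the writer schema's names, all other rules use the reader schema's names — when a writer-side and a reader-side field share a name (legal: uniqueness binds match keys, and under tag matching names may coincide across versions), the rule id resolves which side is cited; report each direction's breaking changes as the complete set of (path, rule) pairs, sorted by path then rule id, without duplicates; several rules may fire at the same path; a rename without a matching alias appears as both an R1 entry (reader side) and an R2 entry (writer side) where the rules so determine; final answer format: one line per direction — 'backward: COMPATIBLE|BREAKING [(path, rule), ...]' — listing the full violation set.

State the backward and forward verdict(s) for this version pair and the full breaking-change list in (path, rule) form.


backward: BREAKING [(geo.id, R2), (geo.latitude, R2), (geo.owner, R1)]; forward: BREAKING [(geo.owner, R2), (geo.retries, R2), (geo.weight, R2)]

arrows below run writer -> reader for Profile
backward pass over Profile, reader schema v2, writer schema v1:
  status: paired with writer status (State -> State; writer required)
  geo: paired with writer geo (Contact -> Contact; writer required)
  seq: paired with writer seq (int64 -> int64; writer required)
  zip: paired with writer zip (int32 -> int32; writer optional)
  owner: paired with writer owner (string -> string; writer required)
  attempts: paired with writer attempts (int32 -> int32; writer required)
  geo.factor: paired with writer geo.factor (float32 -> float32; writer required)
  geo.weight: no writer match
  geo.retries: no writer match
  geo.owner: no writer match
  writer field geo.latitude has no reader counterpart
  writer field geo.id has no reader counterpart
  breaking: (geo.id, R2)
  breaking: (geo.latitude, R2)
  breaking: (geo.owner, R1)
  => backward verdict for Profile: BREAKING, 3 violation(s)
forward pass over Profile, reader schema v1, writer schema v2:
  status: paired with writer status (State -> State; writer required)
  geo: paired with writer geo (Contact -> Contact; writer required)
  seq: paired with writer seq (int64 -> int64; writer required)
  zip: paired with writer zip (int32 -> int32; writer optional)
  owner: paired with writer owner (string -> string; writer required)
  attempts: paired with writer attempts (int32 -> int32; writer required)
  geo.factor: paired with writer geo.factor (float32 -> float32; writer required)
  geo.latitude: no writer match
  geo.id: no writer match
  writer field geo.weight has no reader counterpart
  writer field geo.retries has no reader counterpart
  writer field geo.owner has no reader counterpart
  breaking: (geo.owner, R2)
  breaking: (geo.retries, R2)
  breaking: (geo.weight, R2)
  => forward verdict for Profile: BREAKING, 3 violation(s)


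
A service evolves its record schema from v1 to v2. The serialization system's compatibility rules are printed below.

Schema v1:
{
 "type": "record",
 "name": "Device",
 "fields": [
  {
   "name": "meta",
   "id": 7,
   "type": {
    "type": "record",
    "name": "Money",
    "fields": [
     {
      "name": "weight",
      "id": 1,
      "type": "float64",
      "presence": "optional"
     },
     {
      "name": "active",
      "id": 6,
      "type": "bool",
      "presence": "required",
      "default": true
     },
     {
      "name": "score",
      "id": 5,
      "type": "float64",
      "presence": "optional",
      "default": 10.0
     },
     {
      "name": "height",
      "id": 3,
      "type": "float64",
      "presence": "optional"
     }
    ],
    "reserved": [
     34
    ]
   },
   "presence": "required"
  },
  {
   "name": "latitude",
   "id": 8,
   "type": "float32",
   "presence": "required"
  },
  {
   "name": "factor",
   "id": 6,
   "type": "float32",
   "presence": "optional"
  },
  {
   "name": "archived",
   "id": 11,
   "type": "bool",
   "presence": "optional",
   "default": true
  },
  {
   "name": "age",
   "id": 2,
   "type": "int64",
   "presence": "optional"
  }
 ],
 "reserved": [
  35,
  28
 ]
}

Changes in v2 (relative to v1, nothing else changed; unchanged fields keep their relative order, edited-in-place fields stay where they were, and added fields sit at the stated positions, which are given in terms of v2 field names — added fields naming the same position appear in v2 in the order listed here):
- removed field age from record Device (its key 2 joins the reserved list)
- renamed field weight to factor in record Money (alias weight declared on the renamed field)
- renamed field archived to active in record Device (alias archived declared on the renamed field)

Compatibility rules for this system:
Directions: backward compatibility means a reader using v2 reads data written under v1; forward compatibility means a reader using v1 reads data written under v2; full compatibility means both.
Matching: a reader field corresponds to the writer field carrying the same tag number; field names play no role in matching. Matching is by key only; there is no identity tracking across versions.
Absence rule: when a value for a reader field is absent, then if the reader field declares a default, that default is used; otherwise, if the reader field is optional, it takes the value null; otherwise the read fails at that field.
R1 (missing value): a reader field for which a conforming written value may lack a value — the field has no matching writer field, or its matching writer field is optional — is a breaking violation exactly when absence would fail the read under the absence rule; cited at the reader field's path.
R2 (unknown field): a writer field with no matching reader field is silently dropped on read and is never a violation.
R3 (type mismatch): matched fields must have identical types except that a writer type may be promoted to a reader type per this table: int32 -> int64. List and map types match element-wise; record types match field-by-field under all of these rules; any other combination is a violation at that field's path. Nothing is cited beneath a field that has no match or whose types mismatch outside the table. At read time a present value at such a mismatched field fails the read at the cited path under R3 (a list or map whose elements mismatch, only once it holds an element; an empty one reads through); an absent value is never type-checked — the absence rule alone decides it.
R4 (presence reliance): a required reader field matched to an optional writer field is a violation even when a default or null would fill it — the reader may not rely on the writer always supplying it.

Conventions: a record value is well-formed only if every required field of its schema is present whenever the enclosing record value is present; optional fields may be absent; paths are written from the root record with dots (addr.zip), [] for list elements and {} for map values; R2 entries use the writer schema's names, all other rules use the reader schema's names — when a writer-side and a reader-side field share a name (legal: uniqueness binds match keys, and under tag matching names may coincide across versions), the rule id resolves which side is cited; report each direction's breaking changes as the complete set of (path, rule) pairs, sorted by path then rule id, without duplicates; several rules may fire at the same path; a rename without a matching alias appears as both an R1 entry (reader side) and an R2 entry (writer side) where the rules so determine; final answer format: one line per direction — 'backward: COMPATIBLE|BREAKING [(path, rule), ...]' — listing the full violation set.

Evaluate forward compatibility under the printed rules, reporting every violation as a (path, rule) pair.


the writer's type comes first in each Device pair
forward analysis of Device with v1 as reader and v2 as writer:
  Money -> Money, writer required: meta aligns to meta
  float32 -> float32, writer required: latitude aligns to latitude
  float32 -> float32, writer optional: factor aligns to factor
  bool -> bool, writer optional: archived aligns to active
  age: no writer match
  float64 -> float64, writer optional: meta.weight aligns to meta.factor
  bool -> bool, writer required: meta.active aligns to meta.active
  float64 -> float64, writer optional: meta.score aligns to meta.score
  float64 -> float64, writer optional: meta.height aligns to meta.height
  => forward verdict for Device: COMPATIBLE, no violations
checking off the Device differences that do not matter here:
  removed field age from record Device (its key 2 joins the reserved list) -> fires no rule on Device, leaving the asked answer as it is
  renamed field weight to factor in record Money (alias weight declared on the renamed field) -> fires no rule on Device, leaving the asked answer as it is
  renamed field archived to active in record Device (alias archived declared on the renamed field) -> fires no rule on Device, leaving the asked answer as it is

forward: COMPATIBLE []


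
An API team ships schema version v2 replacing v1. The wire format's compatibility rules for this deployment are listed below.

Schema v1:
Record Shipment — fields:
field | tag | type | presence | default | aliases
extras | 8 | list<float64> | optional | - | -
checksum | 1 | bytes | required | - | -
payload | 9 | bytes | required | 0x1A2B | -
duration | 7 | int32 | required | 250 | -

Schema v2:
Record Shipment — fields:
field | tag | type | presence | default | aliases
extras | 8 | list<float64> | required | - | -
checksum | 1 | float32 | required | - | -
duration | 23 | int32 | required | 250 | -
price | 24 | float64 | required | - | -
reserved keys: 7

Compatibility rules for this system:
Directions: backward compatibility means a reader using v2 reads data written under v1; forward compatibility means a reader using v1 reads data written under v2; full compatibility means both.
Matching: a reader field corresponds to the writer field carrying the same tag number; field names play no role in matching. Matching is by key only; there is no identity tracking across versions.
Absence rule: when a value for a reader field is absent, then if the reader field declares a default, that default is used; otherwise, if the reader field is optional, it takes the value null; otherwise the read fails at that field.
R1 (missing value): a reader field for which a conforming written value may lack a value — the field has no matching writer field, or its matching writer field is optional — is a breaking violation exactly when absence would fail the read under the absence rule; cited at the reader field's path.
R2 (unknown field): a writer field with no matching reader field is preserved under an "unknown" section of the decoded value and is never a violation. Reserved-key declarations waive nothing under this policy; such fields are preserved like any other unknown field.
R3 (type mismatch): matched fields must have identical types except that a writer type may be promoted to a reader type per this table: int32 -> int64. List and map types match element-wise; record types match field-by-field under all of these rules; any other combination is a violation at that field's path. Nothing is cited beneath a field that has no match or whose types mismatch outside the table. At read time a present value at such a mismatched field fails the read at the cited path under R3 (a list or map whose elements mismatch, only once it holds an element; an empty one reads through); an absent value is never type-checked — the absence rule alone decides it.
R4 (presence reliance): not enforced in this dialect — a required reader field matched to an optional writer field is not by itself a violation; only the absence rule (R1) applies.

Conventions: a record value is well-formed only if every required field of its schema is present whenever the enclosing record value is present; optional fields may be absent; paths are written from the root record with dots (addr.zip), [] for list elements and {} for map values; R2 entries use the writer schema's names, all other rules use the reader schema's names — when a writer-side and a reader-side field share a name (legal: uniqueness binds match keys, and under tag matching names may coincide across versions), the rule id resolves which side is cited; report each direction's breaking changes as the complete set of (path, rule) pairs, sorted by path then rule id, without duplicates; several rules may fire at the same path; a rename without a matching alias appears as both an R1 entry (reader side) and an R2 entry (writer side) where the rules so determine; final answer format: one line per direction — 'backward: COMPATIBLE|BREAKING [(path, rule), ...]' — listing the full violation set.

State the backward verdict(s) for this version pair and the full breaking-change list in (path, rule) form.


each type pair in Shipment: writer, then reader
backward pass over Shipment, reader schema v2, writer schema v1:
  extras: paired with writer extras (list<float64> -> list<float64>; writer optional)
  checksum: paired with writer checksum (bytes -> float32; writer required)
  duration: no writer-side match
  price: no writer-side match
  writer field payload has no reader counterpart
  writer field duration has no reader counterpart
  R3 fires at checksum
  R1 fires at extras
  R1 fires at price
  => backward verdict for Shipment: BREAKING, 3 violation(s)
checking off the Shipment differences that do not matter here:
  removed field payload from record Shipment -> fires no rule on Shipment, leaving the asked answer as it is
  field duration in record Shipment: tag 7 changed to 23 -> fires no rule on Shipment, leaving the asked answer as it is

backward: BREAKING [(checksum, R3), (extras, R1), (price, R1)]


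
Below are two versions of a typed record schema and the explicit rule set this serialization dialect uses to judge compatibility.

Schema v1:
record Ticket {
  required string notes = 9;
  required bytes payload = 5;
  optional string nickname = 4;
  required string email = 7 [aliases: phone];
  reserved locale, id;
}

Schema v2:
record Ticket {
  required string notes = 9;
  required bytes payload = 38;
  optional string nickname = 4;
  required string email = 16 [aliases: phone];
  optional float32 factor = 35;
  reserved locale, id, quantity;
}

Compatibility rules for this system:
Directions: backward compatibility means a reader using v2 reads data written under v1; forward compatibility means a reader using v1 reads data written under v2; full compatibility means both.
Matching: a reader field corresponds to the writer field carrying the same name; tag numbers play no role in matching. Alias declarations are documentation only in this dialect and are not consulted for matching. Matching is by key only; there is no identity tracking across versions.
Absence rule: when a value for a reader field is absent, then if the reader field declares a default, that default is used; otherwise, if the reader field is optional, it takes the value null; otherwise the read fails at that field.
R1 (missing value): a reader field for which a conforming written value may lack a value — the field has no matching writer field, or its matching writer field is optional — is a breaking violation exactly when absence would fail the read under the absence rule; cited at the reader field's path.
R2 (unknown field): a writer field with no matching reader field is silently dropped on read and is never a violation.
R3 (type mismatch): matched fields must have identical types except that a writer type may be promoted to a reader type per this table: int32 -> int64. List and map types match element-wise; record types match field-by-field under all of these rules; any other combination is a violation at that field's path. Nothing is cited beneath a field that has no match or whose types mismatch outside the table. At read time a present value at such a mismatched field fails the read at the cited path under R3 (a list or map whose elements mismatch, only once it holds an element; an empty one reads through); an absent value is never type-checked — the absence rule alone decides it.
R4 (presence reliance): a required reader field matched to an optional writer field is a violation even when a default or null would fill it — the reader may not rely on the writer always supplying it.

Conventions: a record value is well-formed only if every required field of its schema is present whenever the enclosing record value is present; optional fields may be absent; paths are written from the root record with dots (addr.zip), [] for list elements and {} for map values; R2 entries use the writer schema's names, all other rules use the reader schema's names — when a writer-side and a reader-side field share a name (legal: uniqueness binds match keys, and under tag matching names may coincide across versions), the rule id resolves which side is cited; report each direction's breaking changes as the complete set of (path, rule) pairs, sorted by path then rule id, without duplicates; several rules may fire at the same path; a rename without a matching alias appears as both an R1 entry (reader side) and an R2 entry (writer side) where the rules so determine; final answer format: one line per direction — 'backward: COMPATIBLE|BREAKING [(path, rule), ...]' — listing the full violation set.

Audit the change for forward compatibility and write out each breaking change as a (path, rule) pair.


arrows below run writer -> reader for Ticket
forward for Ticket (reader v1, writer v2):
  notes: paired with writer notes (string -> string; writer required)
  payload: paired with writer payload (bytes -> bytes; writer required)
  nickname: paired with writer nickname (string -> string; writer optional)
  email: paired with writer email (string -> string; writer required)
  writer field factor has no reader counterpart
  => no violations; forward on Ticket: COMPATIBLE
the other Ticket changes do not affect what is asked:
  field payload in record Ticket: tag 5 changed to 38 -> inert for the asked Ticket verdict: nothing fires
  field email in record Ticket: tag 7 changed to 16 -> inert for the asked Ticket verdict: nothing fires
  added field factor to record Ticket: optional float32, tag 35 (in v2 it sits last) -> inert for the asked Ticket verdict: nothing fires

forward: COMPATIBLE []


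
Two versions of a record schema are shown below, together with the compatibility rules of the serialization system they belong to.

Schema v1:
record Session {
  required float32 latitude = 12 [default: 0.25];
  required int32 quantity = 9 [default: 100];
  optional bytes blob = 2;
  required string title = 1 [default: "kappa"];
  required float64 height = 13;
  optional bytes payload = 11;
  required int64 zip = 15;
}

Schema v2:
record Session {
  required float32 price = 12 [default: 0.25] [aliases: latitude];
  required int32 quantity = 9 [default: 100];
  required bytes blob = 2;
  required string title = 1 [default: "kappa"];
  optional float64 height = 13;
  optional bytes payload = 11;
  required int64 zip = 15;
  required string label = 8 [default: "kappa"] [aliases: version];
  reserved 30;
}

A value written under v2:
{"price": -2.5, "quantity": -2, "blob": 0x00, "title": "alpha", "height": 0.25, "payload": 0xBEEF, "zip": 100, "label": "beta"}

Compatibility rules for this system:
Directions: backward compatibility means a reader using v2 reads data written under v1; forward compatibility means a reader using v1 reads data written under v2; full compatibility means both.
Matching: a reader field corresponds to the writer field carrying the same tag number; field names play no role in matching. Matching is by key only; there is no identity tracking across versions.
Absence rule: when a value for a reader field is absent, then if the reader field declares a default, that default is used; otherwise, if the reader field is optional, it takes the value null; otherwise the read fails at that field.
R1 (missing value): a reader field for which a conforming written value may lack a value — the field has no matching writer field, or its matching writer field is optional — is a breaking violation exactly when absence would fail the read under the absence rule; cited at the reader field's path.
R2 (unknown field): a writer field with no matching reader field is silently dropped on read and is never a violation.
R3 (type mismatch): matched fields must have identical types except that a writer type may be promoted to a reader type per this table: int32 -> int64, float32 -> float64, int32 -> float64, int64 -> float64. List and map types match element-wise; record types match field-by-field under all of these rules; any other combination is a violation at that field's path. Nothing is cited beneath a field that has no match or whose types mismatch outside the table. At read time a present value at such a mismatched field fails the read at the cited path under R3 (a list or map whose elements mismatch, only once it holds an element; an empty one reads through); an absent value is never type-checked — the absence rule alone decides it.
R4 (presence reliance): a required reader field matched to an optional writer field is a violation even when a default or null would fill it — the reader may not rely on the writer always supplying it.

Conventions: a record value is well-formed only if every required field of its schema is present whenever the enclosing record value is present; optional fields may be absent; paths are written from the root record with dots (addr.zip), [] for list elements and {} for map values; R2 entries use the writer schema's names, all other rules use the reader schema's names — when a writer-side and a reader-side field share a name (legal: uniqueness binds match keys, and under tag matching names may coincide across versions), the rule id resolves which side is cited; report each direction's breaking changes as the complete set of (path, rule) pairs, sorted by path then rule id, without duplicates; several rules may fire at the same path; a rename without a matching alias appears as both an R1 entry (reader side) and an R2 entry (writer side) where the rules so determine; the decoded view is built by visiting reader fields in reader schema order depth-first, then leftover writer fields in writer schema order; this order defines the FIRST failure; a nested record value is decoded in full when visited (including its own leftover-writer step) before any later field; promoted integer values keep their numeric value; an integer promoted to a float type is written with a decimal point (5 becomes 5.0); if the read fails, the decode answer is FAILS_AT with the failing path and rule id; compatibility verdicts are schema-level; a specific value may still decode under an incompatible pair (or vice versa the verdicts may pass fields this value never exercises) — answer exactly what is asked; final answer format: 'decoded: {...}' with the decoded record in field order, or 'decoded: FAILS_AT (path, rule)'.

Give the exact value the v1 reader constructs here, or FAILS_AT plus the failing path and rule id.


decoded: {"latitude": -2.5, "quantity": -2, "blob": 0x00, "title": "alpha", "height": 0.25, "payload": 0xBEEF, "zip": 100}

the writer's type comes first in each Session pair
migrating the Session value to v1:
  latitude := -2.5 (from writer price)
  quantity := -2
  blob := 0x00
  title := "alpha"
  height := 0.25
  payload := 0xBEEF
  zip := 100
  writer label: no reader field; dropped
  => decoded: {"latitude": -2.5, "quantity": -2, "blob": 0x00, "title": "alpha", "height": 0.25, "payload": 0xBEEF, "zip": 100}
the other Session changes do not affect what is asked:
  field height in record Session: required changed to optional -> schema-level compatibility only; this Session value's decode is unchanged
  added field label to record Session: required string, tag 8, default "kappa" (in v2 it sits last) -> triggers nothing under the printed rules; the Session answer is the same either way
  field blob in record Session: optional changed to required -> schema-level compatibility only; this Session value's decode is unchanged
  renamed field latitude to price in record Session (alias latitude declared on the renamed field) -> triggers nothing under the printed rules; the Session answer is the same either way


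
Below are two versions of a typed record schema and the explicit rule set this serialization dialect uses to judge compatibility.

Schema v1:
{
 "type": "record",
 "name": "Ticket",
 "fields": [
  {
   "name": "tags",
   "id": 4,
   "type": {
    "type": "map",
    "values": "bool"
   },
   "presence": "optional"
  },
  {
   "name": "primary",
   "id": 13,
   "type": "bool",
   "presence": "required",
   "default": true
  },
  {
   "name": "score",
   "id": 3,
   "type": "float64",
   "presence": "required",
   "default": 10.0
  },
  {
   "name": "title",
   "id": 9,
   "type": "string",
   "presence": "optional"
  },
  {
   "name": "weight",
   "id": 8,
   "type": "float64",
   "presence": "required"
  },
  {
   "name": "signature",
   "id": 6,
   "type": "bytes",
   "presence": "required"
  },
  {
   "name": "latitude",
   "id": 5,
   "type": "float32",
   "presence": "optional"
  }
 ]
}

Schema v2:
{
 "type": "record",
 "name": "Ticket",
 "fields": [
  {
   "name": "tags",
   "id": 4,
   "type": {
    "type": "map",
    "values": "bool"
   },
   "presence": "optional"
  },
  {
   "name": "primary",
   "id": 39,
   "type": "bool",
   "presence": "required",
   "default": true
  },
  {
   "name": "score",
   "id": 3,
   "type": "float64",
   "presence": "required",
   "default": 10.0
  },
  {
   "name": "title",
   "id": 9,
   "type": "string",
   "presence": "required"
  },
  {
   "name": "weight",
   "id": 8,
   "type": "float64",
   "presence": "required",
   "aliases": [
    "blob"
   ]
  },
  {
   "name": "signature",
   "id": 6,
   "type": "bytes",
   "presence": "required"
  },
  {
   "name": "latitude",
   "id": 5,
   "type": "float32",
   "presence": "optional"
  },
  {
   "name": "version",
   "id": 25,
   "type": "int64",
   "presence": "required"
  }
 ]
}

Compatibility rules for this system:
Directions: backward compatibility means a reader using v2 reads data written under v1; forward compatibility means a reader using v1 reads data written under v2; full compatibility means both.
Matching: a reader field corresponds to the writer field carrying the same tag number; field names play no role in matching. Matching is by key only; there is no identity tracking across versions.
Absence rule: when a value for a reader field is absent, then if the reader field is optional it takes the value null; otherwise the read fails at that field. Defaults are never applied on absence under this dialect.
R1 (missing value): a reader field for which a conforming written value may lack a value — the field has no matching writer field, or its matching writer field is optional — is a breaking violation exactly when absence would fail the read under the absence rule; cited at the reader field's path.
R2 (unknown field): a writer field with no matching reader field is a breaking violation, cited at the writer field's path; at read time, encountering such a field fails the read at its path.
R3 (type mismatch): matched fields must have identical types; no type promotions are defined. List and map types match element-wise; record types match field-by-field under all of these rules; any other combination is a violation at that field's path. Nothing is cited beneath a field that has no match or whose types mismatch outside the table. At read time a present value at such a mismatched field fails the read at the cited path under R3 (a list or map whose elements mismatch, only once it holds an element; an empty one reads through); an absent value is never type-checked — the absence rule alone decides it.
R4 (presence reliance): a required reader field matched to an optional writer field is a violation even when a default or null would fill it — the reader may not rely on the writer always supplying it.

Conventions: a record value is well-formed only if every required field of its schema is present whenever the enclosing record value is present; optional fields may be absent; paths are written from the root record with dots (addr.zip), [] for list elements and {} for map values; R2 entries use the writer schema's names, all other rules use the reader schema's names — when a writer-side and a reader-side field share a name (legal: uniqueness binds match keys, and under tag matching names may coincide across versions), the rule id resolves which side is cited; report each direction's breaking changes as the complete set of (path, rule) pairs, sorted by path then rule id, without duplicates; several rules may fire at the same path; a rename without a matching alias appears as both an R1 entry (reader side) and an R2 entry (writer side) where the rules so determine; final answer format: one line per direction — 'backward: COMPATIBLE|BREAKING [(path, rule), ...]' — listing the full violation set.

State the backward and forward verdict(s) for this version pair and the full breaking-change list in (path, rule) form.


backward: BREAKING [(primary, R1), (primary, R2), (title, R1), (title, R4), (version, R1)]; forward: BREAKING [(primary, R1), (primary, R2), (version, R2)]

the writer's type comes first in each Ticket pair
backward analysis of Ticket with v2 as reader and v1 as writer:
  map<string, bool> -> map<string, bool>, writer optional: tags aligns to tags
  primary: no writer-side match
  float64 -> float64, writer required: score aligns to score
  string -> string, writer optional: title aligns to title
  float64 -> float64, writer required: weight aligns to weight
  bytes -> bytes, writer required: signature aligns to signature
  float32 -> float32, writer optional: latitude aligns to latitude
  version: no writer-side match
  leftover writer field: primary
  breaking: (primary, R1)
  breaking: (primary, R2)
  breaking: (title, R1)
  breaking: (title, R4)
  breaking: (version, R1)
  => backward: BREAKING (5)
forward analysis of Ticket with v1 as reader and v2 as writer:
  map<string, bool> -> map<string, bool>, writer optional: tags aligns to tags
  primary: no writer-side match
  float64 -> float64, writer required: score aligns to score
  string -> string, writer required: title aligns to title
  float64 -> float64, writer required: weight aligns to weight
  bytes -> bytes, writer required: signature aligns to signature
  float32 -> float32, writer optional: latitude aligns to latitude
  leftover writer field: primary
  leftover writer field: version
  breaking: (primary, R1)
  breaking: (primary, R2)
  breaking: (version, R2)
  => forward: BREAKING (3)
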